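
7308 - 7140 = 168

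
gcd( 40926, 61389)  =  20463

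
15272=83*184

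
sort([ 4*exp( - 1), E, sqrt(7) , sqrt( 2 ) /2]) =[ sqrt(  2)/2,4*exp( - 1 ),sqrt(7),E ] 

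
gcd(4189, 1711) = 59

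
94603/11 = 94603/11 = 8600.27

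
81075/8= 81075/8 = 10134.38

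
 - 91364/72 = - 1269 + 1/18=- 1268.94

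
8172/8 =2043/2 = 1021.50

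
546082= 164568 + 381514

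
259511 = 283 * 917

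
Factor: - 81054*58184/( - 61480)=589505742/7685 = 2^1 * 3^3 * 5^( - 1)*7^1*19^1 * 29^ (-1 )*53^( - 1) * 79^1*1039^1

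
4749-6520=  -  1771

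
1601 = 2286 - 685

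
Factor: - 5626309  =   - 13^1*432793^1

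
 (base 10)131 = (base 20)6b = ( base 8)203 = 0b10000011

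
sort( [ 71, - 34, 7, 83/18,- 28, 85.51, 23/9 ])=[ - 34,-28,23/9, 83/18, 7 , 71, 85.51] 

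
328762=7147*46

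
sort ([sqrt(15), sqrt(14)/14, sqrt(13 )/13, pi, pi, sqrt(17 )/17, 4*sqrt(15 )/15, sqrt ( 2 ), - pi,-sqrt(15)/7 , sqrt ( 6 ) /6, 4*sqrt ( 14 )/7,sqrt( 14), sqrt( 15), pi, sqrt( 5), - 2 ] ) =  [-pi,  -  2 , - sqrt( 15)/7, sqrt(17) /17,  sqrt(14 )/14, sqrt(13 )/13, sqrt(6 )/6,  4*sqrt(15 )/15, sqrt( 2), 4*sqrt( 14 )/7,sqrt(5), pi, pi, pi, sqrt ( 14 ), sqrt( 15) , sqrt( 15)] 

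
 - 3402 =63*(- 54 )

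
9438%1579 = 1543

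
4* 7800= 31200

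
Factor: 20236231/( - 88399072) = -2^( - 5)*89^(- 1)*3581^1*5651^1*31039^ (-1 ) 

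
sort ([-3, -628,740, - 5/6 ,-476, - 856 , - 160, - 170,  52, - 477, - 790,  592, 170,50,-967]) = [ - 967,  -  856, - 790, - 628,  -  477,-476, - 170 ,- 160 , - 3,  -  5/6,50,52, 170,592,740]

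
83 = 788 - 705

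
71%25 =21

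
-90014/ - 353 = 254 + 352/353 = 255.00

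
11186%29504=11186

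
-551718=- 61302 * 9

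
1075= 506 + 569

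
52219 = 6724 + 45495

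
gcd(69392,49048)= 8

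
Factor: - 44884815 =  - 3^1 * 5^1*2992321^1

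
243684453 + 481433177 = 725117630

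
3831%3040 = 791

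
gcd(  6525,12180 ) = 435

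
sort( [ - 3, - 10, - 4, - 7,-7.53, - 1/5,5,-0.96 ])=[ - 10  , -7.53 , - 7, - 4, - 3, -0.96,-1/5 , 5] 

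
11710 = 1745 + 9965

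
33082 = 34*973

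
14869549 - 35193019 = -20323470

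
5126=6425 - 1299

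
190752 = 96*1987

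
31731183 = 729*43527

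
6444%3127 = 190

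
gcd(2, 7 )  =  1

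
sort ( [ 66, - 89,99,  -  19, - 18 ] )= [ - 89, - 19, - 18, 66,99]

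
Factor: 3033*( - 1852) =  - 2^2*3^2*337^1*463^1 = - 5617116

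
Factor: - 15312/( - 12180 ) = 2^2*5^( - 1)*7^( - 1)*11^1 = 44/35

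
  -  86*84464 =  - 7263904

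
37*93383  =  3455171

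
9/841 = 9/841 = 0.01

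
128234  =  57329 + 70905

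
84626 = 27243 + 57383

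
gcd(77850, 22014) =18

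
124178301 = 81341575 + 42836726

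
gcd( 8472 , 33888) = 8472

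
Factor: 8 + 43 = 3^1 * 17^1 = 51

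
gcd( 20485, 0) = 20485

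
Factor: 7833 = 3^1*7^1* 373^1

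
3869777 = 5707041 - 1837264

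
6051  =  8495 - 2444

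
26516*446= 11826136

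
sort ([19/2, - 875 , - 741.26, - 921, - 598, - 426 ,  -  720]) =[ - 921, - 875, - 741.26, - 720 , - 598,-426,19/2]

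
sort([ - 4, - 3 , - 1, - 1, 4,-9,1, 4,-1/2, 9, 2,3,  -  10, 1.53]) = [ - 10, - 9, - 4, - 3 , - 1, - 1, - 1/2, 1 , 1.53, 2,3, 4, 4, 9 ]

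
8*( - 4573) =- 36584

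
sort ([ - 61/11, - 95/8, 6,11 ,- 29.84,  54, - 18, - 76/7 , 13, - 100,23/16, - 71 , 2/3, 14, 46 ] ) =[ - 100, - 71, - 29.84, - 18,- 95/8, -76/7, - 61/11,2/3, 23/16,6,11, 13 , 14,46, 54 ] 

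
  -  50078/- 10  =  5007+4/5  =  5007.80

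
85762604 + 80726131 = 166488735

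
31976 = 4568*7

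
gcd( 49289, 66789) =1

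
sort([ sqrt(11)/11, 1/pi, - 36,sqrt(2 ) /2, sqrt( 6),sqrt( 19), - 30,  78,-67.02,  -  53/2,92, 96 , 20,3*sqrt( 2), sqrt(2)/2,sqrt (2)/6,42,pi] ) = [ - 67.02 ,-36, - 30, - 53/2,sqrt(2 ) /6,sqrt ( 11)/11,1/pi, sqrt( 2)/2,sqrt( 2)/2,sqrt(6), pi,3*sqrt(2), sqrt( 19 ),20,42,78,92,  96 ]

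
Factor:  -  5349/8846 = - 2^( - 1) *3^1*1783^1*4423^(- 1 )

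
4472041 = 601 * 7441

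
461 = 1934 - 1473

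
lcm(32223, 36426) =837798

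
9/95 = 9/95 =0.09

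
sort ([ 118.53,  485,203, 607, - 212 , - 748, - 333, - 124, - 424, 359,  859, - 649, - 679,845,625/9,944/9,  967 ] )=[-748,-679, - 649, - 424, - 333, - 212,  -  124, 625/9,944/9, 118.53,  203, 359, 485  ,  607, 845, 859, 967] 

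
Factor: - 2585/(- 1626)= 2^( - 1) * 3^(-1)*5^1*11^1*47^1 * 271^ (  -  1) 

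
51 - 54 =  - 3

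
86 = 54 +32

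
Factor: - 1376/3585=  - 2^5*3^( - 1) * 5^(- 1)*43^1 *239^( - 1) 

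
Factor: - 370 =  - 2^1 * 5^1*37^1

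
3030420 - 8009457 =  - 4979037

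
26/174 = 13/87 = 0.15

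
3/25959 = 1/8653 = 0.00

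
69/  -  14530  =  - 69/14530 = -0.00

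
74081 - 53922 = 20159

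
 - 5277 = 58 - 5335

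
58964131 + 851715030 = 910679161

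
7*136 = 952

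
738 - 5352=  - 4614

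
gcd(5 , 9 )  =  1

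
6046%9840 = 6046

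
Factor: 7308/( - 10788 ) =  - 3^1*7^1*31^ ( - 1)=- 21/31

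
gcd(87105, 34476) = 3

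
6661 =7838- 1177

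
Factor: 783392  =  2^5 * 24481^1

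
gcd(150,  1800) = 150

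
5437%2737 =2700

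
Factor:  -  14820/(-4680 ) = 19/6 = 2^( - 1)*3^( - 1) * 19^1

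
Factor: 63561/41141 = 3^1*21187^1 * 41141^( - 1)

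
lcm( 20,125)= 500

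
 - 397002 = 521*(-762)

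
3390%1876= 1514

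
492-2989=  -  2497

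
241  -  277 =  - 36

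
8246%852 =578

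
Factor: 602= 2^1 * 7^1*43^1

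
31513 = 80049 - 48536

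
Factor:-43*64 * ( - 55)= 151360 =2^6*5^1*11^1* 43^1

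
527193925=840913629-313719704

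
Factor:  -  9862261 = -17^1*580133^1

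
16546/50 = 8273/25 =330.92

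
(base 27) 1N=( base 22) 26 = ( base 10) 50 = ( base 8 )62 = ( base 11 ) 46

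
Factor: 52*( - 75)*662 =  - 2^3*3^1 *5^2 *13^1*331^1=- 2581800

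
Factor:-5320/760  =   - 7^1 = - 7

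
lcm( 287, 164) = 1148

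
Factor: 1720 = 2^3*5^1*43^1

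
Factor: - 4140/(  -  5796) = 5/7 =5^1*7^ (-1)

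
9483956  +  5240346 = 14724302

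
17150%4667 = 3149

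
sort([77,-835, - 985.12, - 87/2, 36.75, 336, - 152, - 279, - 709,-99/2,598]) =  [ - 985.12, - 835, - 709, - 279, - 152, - 99/2, - 87/2,36.75, 77,336,598 ] 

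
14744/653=14744/653=22.58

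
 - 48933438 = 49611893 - 98545331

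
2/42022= 1/21011 = 0.00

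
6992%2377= 2238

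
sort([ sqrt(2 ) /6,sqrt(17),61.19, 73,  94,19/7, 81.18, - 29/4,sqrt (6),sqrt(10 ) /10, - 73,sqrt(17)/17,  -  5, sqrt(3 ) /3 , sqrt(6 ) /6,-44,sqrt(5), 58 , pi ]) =[ - 73, -44, - 29/4, - 5,sqrt(2) /6, sqrt( 17 ) /17,  sqrt( 10 ) /10,  sqrt (6 ) /6 , sqrt(3) /3,sqrt (5 ), sqrt ( 6),19/7, pi,sqrt(17 ), 58,61.19, 73, 81.18,94] 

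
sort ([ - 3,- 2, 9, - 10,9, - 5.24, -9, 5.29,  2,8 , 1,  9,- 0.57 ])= [ - 10 , - 9, - 5.24, - 3, - 2 , - 0.57, 1, 2, 5.29,  8 , 9, 9,9 ] 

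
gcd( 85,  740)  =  5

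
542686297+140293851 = 682980148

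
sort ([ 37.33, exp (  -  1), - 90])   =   [ - 90, exp (  -  1 ), 37.33] 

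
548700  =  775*708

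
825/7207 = 825/7207 =0.11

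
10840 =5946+4894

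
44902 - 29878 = 15024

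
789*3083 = 2432487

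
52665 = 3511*15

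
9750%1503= 732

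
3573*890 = 3179970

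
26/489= 26/489  =  0.05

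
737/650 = 737/650=1.13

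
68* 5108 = 347344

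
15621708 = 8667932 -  - 6953776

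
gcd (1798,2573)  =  31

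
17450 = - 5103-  - 22553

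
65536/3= 65536/3= 21845.33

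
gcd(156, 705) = 3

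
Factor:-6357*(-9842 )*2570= 160793576580 = 2^2 * 3^1 * 5^1*7^1*13^1*19^1  *  37^1*163^1*257^1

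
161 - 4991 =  -4830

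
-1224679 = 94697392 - 95922071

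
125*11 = 1375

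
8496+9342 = 17838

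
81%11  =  4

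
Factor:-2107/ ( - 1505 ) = 7/5 = 5^(-1 )*7^1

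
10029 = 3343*3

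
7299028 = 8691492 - 1392464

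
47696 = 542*88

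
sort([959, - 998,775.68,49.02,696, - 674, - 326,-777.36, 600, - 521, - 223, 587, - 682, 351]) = [- 998,-777.36, - 682, - 674, - 521, - 326,-223,49.02, 351, 587, 600,696, 775.68, 959] 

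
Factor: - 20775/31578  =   -25/38  =  - 2^( - 1 )*5^2  *  19^(-1 ) 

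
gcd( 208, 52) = 52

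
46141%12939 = 7324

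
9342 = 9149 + 193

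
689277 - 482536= 206741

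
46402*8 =371216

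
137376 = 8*17172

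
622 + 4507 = 5129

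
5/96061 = 5/96061 = 0.00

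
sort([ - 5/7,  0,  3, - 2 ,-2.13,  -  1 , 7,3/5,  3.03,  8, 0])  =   [ - 2.13,  -  2 , - 1, - 5/7,0,  0,3/5,3, 3.03,7, 8] 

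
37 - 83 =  -46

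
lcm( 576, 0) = 0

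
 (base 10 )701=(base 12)4a5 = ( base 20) 1F1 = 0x2bd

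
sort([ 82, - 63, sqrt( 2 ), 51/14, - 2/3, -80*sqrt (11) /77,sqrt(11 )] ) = [- 63, - 80 * sqrt( 11) /77, - 2/3,sqrt(2 ),sqrt(11 ) , 51/14,82 ]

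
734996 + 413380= 1148376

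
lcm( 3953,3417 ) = 201603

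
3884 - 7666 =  - 3782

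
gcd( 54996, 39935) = 1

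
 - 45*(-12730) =572850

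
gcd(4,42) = 2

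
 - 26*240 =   -  6240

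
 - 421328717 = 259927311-681256028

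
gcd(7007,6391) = 77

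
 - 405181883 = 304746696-709928579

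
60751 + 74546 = 135297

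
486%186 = 114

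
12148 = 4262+7886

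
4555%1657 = 1241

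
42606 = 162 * 263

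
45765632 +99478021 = 145243653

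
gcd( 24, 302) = 2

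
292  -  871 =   -  579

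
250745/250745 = 1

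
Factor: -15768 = -2^3*3^3*73^1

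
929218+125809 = 1055027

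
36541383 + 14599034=51140417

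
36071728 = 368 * 98021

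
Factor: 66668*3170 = 211337560 = 2^3 * 5^1*7^1 * 317^1*2381^1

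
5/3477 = 5/3477 = 0.00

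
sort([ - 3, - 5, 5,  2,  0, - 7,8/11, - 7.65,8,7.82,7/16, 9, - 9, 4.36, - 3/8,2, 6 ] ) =[  -  9, - 7.65 , - 7, - 5, - 3, -3/8,0,7/16 , 8/11 , 2,2, 4.36, 5, 6,7.82,8 , 9]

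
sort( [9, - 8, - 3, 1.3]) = [ - 8, - 3,1.3, 9]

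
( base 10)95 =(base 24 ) 3n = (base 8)137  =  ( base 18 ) 55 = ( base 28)3B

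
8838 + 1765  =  10603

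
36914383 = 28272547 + 8641836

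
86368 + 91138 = 177506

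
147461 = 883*167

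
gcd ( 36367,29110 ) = 41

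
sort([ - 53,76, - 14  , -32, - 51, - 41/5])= [-53, - 51, -32, - 14, - 41/5,76]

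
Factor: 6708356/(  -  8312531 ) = -2^2 *29^( - 1)*37^(-1) * 61^(-1)*127^( - 1 )*1677089^1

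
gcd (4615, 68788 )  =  1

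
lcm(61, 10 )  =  610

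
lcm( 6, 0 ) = 0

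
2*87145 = 174290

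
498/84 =5+13/14 =5.93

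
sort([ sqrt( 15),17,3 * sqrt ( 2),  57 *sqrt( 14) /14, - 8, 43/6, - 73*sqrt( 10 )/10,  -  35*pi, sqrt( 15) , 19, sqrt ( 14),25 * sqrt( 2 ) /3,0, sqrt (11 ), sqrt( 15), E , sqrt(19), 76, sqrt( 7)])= [-35 * pi, - 73*sqrt( 10)/10, - 8 , 0,sqrt( 7), E , sqrt(11), sqrt(14), sqrt( 15),  sqrt( 15)  ,  sqrt( 15), 3* sqrt( 2),sqrt ( 19 ), 43/6,25*sqrt( 2)/3, 57*sqrt( 14)/14,17, 19, 76] 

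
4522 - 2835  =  1687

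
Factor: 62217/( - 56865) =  - 93/85  =  - 3^1*5^( - 1) * 17^ (-1)*31^1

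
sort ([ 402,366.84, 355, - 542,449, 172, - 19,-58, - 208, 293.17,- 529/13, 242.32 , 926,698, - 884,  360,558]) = [ - 884, - 542, - 208 , -58, - 529/13, - 19,172,242.32, 293.17, 355,360,366.84, 402,  449,558,698, 926 ]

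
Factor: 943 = 23^1*41^1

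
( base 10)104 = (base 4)1220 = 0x68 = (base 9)125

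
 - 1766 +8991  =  7225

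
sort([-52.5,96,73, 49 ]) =[-52.5, 49, 73,96] 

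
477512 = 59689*8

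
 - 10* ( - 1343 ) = 13430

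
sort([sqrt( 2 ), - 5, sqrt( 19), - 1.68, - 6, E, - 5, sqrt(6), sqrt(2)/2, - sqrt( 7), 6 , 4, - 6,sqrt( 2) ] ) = [ - 6,- 6 , - 5,-5, - sqrt(7), - 1.68, sqrt( 2) /2, sqrt( 2), sqrt( 2), sqrt(6), E, 4 , sqrt( 19 ),6] 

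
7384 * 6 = 44304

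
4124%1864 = 396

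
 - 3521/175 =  - 21 + 22/25 = -20.12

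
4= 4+0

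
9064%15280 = 9064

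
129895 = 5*25979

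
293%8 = 5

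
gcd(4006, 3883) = 1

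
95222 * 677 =64465294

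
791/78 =791/78 = 10.14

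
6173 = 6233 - 60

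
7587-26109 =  - 18522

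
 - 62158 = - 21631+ - 40527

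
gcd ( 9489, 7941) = 3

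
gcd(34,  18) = 2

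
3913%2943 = 970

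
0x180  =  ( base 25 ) F9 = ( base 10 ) 384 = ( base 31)cc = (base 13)237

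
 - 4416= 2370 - 6786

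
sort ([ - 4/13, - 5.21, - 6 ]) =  [ - 6, - 5.21,-4/13 ]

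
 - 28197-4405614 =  - 4433811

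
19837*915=18150855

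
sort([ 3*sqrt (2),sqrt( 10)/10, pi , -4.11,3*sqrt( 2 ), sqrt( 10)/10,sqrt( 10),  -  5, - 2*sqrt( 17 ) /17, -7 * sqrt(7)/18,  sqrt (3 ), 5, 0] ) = [ - 5, - 4.11, - 7*sqrt(7) /18, - 2*sqrt(17) /17,0,sqrt( 10)/10,sqrt( 10)/10,sqrt( 3 ), pi, sqrt(10),3*sqrt(2 ),3*sqrt( 2),5]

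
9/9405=1/1045 = 0.00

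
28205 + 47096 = 75301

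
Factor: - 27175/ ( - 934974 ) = 2^( - 1)*3^(-2)*5^2*127^ ( - 1)*409^( - 1)*1087^1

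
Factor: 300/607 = 2^2*3^1*5^2*607^( - 1 )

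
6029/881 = 6029/881 =6.84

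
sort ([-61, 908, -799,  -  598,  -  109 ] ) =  [  -  799,-598, - 109, - 61, 908]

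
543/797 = 543/797 = 0.68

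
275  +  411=686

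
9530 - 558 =8972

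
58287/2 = 29143 + 1/2 = 29143.50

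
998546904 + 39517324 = 1038064228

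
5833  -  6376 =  - 543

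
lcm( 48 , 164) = 1968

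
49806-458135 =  - 408329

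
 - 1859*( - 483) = 897897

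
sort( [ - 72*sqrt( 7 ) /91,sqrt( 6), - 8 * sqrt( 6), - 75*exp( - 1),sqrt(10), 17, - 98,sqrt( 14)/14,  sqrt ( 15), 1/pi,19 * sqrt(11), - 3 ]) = [ - 98, - 75* exp( - 1), - 8* sqrt( 6), - 3, - 72*sqrt( 7)/91,sqrt( 14)/14,1/pi,  sqrt(6 ),sqrt( 10),sqrt(15 ),17,19*sqrt (11)]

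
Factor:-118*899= - 106082  =  -2^1*29^1*31^1*59^1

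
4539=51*89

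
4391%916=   727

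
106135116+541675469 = 647810585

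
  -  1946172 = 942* ( - 2066)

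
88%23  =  19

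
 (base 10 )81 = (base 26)33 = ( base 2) 1010001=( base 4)1101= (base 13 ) 63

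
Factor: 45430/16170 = 3^(-1) * 7^ ( - 1)*59^1 = 59/21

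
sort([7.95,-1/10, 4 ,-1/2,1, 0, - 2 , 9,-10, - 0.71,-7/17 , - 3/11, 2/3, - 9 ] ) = [ - 10, - 9, - 2,-0.71, -1/2, - 7/17, - 3/11,-1/10, 0,2/3,1, 4,7.95,9]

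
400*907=362800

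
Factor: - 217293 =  - 3^1*72431^1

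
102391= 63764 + 38627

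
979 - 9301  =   - 8322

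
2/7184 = 1/3592  =  0.00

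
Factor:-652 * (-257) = 2^2*163^1*257^1 =167564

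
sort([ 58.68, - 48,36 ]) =[ - 48,36,  58.68]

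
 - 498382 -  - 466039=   -  32343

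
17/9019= 17/9019 = 0.00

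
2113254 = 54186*39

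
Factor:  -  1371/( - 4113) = 3^(-1 ) = 1/3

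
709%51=46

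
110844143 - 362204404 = - 251360261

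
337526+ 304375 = 641901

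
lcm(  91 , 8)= 728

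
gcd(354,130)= 2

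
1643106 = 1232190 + 410916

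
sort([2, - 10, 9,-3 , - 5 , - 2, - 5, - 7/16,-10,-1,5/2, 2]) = [ - 10, - 10 , - 5, - 5, - 3, - 2, - 1,  -  7/16, 2,  2, 5/2, 9]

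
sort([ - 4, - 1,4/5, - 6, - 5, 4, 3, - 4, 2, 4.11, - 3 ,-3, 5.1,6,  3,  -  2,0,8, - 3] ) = [ - 6, - 5, - 4, - 4 , - 3, - 3, - 3 , - 2,-1, 0, 4/5 , 2,3,3,4, 4.11, 5.1, 6,8] 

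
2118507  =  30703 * 69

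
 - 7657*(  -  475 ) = 3637075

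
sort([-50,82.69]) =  [ - 50, 82.69]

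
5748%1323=456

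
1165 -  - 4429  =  5594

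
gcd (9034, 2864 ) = 2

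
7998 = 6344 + 1654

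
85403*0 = 0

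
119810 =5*23962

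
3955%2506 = 1449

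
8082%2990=2102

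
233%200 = 33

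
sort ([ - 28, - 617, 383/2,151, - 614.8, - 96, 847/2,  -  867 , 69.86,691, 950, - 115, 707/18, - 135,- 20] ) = [ - 867, - 617, - 614.8, - 135,-115, - 96, - 28, - 20,707/18, 69.86, 151, 383/2, 847/2, 691, 950 ] 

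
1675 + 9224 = 10899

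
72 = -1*( - 72 )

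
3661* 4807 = 17598427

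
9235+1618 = 10853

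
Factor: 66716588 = 2^2*29^1*31^1*18553^1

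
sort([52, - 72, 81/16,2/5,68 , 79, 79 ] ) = [ - 72, 2/5, 81/16  ,  52 , 68, 79 , 79] 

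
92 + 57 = 149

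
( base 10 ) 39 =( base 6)103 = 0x27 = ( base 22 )1h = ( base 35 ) 14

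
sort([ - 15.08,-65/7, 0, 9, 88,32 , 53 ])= [ - 15.08 ,-65/7, 0, 9,  32, 53, 88]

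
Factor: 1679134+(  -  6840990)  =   - 2^7*7^2*823^1 =- 5161856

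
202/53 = 3 + 43/53 = 3.81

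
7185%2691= 1803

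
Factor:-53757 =-3^3 * 11^1*181^1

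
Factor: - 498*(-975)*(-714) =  - 346682700 = -2^2*3^3*5^2*7^1*13^1*17^1* 83^1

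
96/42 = 2+2/7= 2.29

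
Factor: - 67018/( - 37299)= 2^1*3^( - 1 )* 7^1*4787^1 * 12433^( - 1)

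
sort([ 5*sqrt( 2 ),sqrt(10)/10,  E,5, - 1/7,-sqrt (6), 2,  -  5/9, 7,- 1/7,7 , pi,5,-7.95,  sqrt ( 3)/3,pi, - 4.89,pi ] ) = [-7.95, - 4.89, - sqrt( 6), - 5/9, -1/7, - 1/7,sqrt( 10)/10,sqrt(3)/3,  2, E,pi,pi , pi,5,5,7,7 , 5*sqrt( 2 )] 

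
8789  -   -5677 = 14466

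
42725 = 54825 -12100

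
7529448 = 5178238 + 2351210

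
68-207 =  - 139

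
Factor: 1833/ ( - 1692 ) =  - 2^ ( - 2)*3^( - 1)* 13^1 = - 13/12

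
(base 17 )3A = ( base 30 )21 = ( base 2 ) 111101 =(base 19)34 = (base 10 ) 61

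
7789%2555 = 124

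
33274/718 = 46 + 123/359 = 46.34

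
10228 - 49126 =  - 38898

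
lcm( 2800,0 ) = 0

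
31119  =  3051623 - 3020504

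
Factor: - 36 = -2^2*3^2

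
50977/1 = 50977 = 50977.00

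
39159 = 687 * 57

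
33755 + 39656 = 73411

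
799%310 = 179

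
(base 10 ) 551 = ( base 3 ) 202102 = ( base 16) 227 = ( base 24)MN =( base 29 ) j0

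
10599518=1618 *6551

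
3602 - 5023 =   -  1421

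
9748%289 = 211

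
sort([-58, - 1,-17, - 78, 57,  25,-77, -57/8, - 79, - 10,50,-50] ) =[ - 79,  -  78, - 77, - 58, - 50,-17 , - 10, - 57/8, - 1, 25,  50,57] 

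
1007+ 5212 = 6219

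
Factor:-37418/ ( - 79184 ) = 2^(-3)*7^( - 2)*53^1 * 101^(  -  1) *353^1 = 18709/39592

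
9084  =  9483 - 399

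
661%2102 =661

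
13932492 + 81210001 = 95142493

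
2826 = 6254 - 3428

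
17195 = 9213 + 7982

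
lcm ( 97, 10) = 970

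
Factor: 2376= 2^3*3^3  *11^1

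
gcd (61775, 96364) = 1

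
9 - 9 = 0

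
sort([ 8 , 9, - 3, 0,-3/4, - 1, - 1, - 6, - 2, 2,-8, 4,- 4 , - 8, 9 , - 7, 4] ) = [ - 8, - 8,  -  7, - 6, - 4, - 3, - 2 , - 1, - 1, - 3/4, 0 , 2,4, 4, 8, 9, 9]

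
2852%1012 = 828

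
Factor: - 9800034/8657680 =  - 4900017/4328840 = -2^( - 3)*3^1*5^( - 1) * 31^( - 1)*3491^( - 1)*1633339^1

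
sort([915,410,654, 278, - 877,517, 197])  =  [ - 877, 197, 278,410, 517, 654, 915]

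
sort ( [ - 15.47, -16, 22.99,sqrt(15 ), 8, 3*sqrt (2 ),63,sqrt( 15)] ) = [ - 16 ,-15.47,  sqrt (15), sqrt(15),3*sqrt ( 2 ), 8,22.99,63]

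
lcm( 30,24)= 120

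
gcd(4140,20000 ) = 20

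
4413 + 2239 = 6652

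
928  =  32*29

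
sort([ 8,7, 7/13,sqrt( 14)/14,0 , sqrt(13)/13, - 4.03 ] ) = [  -  4.03,0 , sqrt (14 )/14,sqrt(13) /13,7/13 , 7,8]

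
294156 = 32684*9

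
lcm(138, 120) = 2760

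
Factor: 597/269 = 3^1*199^1*269^( - 1)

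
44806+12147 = 56953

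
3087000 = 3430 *900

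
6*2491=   14946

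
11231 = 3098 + 8133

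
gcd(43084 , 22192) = 4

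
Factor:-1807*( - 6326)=2^1 * 13^1*139^1*3163^1 = 11431082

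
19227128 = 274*70172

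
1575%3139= 1575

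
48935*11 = 538285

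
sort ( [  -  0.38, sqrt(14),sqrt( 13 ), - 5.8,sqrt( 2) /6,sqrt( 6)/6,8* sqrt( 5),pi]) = [ - 5.8, - 0.38, sqrt( 2)/6, sqrt ( 6 ) /6 , pi , sqrt(13 ), sqrt(14),8*sqrt( 5)]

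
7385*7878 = 58179030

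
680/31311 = 680/31311 = 0.02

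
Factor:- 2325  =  -3^1*5^2 * 31^1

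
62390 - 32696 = 29694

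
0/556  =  0 = 0.00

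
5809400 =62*93700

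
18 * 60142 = 1082556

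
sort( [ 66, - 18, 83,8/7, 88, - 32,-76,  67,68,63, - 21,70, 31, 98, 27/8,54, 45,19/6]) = [  -  76,-32, - 21 , - 18,  8/7, 19/6,  27/8, 31, 45,54, 63, 66, 67, 68, 70, 83,88,  98]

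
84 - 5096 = - 5012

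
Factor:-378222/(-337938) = 13^2*151^( - 1) = 169/151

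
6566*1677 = 11011182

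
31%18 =13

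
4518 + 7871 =12389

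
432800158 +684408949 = 1117209107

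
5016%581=368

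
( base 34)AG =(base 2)101100100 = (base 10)356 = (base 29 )C8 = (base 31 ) BF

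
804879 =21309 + 783570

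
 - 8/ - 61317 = 8/61317  =  0.00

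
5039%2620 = 2419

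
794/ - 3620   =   - 1 + 1413/1810 = - 0.22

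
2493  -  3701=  - 1208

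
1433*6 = 8598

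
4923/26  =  189 + 9/26 = 189.35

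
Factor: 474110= 2^1*5^1 * 7^1*13^1*521^1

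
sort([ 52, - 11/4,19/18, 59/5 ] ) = [ - 11/4, 19/18 , 59/5,  52]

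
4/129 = 4/129 = 0.03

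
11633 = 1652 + 9981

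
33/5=6 + 3/5 = 6.60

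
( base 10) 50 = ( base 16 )32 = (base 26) 1o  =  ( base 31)1J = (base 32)1i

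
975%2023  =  975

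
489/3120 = 163/1040 = 0.16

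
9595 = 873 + 8722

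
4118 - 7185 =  - 3067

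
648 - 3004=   -2356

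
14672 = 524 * 28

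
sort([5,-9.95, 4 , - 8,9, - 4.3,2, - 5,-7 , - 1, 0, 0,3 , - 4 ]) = [-9.95,-8,-7, -5 , - 4.3, - 4, - 1, 0,0, 2,3,4, 5,9]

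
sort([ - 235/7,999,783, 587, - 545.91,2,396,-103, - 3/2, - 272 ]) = [-545.91,-272, - 103, - 235/7, - 3/2, 2,396,587, 783, 999]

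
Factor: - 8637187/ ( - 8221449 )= 3^( - 1)*13^1 * 59^1*11261^1*2740483^(-1 ) 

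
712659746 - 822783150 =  - 110123404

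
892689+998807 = 1891496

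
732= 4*183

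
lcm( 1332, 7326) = 14652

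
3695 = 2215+1480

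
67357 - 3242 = 64115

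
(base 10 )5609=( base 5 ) 134414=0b1010111101001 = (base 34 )4sx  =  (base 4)1113221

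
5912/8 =739 = 739.00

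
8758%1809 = 1522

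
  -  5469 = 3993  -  9462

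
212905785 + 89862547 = 302768332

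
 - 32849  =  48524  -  81373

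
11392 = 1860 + 9532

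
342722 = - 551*( - 622 )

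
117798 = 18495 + 99303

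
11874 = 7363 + 4511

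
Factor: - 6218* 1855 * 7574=  -  87361469860 = - 2^2*5^1*7^2*53^1*541^1 * 3109^1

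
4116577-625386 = 3491191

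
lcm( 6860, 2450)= 34300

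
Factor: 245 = 5^1 * 7^2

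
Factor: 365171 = 23^1*15877^1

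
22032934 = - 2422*(-9097) 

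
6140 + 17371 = 23511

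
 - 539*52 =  - 28028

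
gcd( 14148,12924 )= 36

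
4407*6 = 26442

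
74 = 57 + 17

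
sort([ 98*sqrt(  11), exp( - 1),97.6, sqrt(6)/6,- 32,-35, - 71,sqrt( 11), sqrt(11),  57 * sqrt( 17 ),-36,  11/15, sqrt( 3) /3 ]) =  [ - 71, - 36, -35, - 32,exp ( - 1 ), sqrt( 6 ) /6,sqrt( 3 ) /3, 11/15, sqrt(11), sqrt( 11 ), 97.6, 57*sqrt( 17 ), 98*sqrt( 11)]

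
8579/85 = 100 + 79/85 = 100.93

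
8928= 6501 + 2427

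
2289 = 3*763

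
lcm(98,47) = 4606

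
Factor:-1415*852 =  - 1205580 = - 2^2*3^1*5^1*71^1*283^1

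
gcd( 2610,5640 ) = 30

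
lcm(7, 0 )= 0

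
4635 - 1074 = 3561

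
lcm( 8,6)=24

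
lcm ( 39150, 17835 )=1605150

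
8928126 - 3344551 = 5583575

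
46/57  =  46/57 = 0.81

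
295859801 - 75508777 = 220351024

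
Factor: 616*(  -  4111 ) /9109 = - 2532376/9109 = - 2^3*7^1*11^1*4111^1*9109^( - 1)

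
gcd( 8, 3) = 1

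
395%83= 63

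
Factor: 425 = 5^2 * 17^1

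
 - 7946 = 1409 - 9355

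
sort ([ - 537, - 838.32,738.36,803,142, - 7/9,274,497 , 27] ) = [ - 838.32, - 537, - 7/9,  27, 142,  274,497, 738.36,  803 ]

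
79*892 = 70468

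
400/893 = 400/893 = 0.45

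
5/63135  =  1/12627=0.00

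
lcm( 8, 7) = 56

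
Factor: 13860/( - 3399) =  - 2^2*3^1*5^1*7^1*103^(  -  1 )= - 420/103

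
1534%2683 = 1534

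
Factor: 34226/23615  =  2^1*5^( - 1)*109^1 * 157^1*4723^( - 1 )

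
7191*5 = 35955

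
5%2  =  1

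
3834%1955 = 1879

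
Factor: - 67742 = -2^1*33871^1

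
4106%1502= 1102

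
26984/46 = 586 + 14/23  =  586.61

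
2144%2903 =2144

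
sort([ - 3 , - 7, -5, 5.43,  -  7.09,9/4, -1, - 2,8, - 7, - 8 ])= [ - 8, - 7.09, - 7,-7, - 5 , - 3, - 2, - 1, 9/4, 5.43, 8 ] 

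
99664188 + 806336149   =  906000337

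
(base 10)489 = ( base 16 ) 1E9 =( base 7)1266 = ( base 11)405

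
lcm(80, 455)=7280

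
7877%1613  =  1425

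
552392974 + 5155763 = 557548737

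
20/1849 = 20/1849 = 0.01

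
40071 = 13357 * 3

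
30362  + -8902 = 21460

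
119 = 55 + 64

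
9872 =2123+7749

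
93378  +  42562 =135940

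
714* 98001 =69972714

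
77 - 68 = 9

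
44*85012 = 3740528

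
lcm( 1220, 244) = 1220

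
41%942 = 41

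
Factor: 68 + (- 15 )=53^1 = 53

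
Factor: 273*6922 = 2^1 * 3^1*7^1*13^1*3461^1  =  1889706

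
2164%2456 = 2164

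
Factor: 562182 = 2^1*3^1*43^1 *2179^1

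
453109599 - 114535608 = 338573991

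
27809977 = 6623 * 4199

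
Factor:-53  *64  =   - 3392 =- 2^6*53^1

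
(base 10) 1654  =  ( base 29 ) 1s1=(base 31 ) 1mb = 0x676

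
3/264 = 1/88 = 0.01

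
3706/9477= 3706/9477 = 0.39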